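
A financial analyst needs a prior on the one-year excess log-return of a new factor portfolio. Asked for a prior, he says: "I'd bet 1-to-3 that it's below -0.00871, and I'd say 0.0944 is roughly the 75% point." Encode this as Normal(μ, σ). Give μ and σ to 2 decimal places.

μ = 0.04, σ = 0.08

For Normal(μ,σ), the p-quantile is μ + z_p·σ. Here z_{0.25} = -0.6745, z_{0.75} = 0.6745.
So -0.00871 = μ − 0.6745σ and 0.0944 = μ + 0.6745σ.
Subtracting: σ = (0.0944 − -0.00871)/(0.6745 − (-0.6745)) = 0.08.
Then μ = -0.00871 − (-0.6745)·0.08 = 0.04.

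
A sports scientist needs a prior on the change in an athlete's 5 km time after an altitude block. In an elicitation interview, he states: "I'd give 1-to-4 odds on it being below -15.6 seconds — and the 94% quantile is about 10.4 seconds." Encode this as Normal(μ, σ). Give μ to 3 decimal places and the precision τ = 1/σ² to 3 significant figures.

μ = -6.469, τ = 0.0085

For Normal(μ,σ), the p-quantile is μ + z_p·σ. Here z_{0.2} = -0.8416, z_{0.94} = 1.555.
So -15.6 = μ − 0.8416σ and 10.4 = μ + 1.555σ.
Subtracting: σ = (10.4 − -15.6)/(1.555 − (-0.8416)) = 10.850.
Then μ = -15.6 − (-0.8416)·10.850 = -6.469.
Precision τ = 1/σ² = 1/10.85² = 0.0085.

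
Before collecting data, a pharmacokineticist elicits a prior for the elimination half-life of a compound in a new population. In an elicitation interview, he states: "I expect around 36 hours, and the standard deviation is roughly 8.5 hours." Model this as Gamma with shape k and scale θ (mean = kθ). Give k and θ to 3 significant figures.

For Gamma(k, scale θ): mean = kθ, variance = kθ², so CV = 1/√k.
CV = SD/mean = 8.5/36 = 0.2361, hence k = 1/CV² = 17.9.
Then θ = mean/k = 36/17.9 = 2.01.

k ≈ 17.9, θ ≈ 2.01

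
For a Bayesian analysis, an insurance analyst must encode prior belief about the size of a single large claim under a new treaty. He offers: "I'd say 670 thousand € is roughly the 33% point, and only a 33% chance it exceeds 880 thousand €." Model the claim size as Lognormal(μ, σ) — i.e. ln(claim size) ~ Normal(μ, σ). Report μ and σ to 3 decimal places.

If T ~ Lognormal(μ,σ) then ln T ~ Normal(μ,σ), so the p-quantile of ln T is μ + z_p·σ.
ln(670) = 6.507 and ln(880) = 6.78; z_{0.33} = -0.4399, z_{0.67} = 0.4399.
σ = (6.78 − 6.507)/(0.4399 − (-0.4399)) = 0.310.
μ = 6.507 − (-0.4399)·0.310 = 6.644.

μ ≈ 6.644, σ ≈ 0.310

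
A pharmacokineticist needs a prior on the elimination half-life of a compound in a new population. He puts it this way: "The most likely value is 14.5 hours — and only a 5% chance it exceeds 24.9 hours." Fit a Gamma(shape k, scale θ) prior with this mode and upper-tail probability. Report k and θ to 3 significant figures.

k ≈ 10.5, θ ≈ 1.52

Gamma(k,θ) with k>1 has mode (k−1)θ, so θ = 14.5/(k−1).
Need P(X < 24.9) = 0.95 with θ tied to k this way. Start at k = 2, θ = 14.5: P(X<24.9) ≈ 0.512.
Too low — raise k to concentrate. Iterating converges to k ≈ 10.5.
Then θ = 14.5/(10.5−1) ≈ 1.52.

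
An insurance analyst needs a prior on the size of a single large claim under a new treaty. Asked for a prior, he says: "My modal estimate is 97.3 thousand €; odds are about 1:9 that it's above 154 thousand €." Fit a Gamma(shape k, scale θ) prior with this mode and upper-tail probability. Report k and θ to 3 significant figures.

Gamma(k,θ) with k>1 has mode (k−1)θ, so θ = 97.3/(k−1).
Need P(X < 154) = 0.9 with θ tied to k this way. Start at k = 2, θ = 97.3: P(X<154) ≈ 0.469.
Too low — raise k to concentrate. Iterating converges to k ≈ 9.9.
Then θ = 97.3/(9.9−1) ≈ 10.9.

k ≈ 9.9, θ ≈ 10.9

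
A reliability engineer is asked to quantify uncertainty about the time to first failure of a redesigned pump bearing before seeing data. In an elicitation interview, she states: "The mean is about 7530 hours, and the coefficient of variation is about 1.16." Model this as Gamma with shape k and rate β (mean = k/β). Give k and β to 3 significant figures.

For Gamma(k, rate β): mean = k/β, variance = k/β², so CV = 1/√k.
CV = 1.16, hence k = 1/CV² = 0.743.
Then β = k/mean = 0.743/7530 = 9.87e-05.

k ≈ 0.743, β ≈ 9.87e-05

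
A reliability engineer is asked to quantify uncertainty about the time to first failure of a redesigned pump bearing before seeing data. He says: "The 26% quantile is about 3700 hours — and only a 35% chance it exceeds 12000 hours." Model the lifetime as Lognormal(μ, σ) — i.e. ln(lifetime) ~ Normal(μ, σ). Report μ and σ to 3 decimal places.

μ ≈ 8.952, σ ≈ 1.144

If T ~ Lognormal(μ,σ) then ln T ~ Normal(μ,σ), so the p-quantile of ln T is μ + z_p·σ.
ln(3700) = 8.216 and ln(12000) = 9.393; z_{0.26} = -0.6433, z_{0.65} = 0.3853.
σ = (9.393 − 8.216)/(0.3853 − (-0.6433)) = 1.144.
μ = 8.216 − (-0.6433)·1.144 = 8.952.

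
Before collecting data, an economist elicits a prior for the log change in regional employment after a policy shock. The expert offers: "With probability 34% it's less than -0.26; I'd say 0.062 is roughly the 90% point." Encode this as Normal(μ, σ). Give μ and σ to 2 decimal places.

μ = -0.18, σ = 0.19

The p-quantile of Normal(μ,σ) is μ + z_p·σ, with z_{0.34} = -0.4125 and z_{0.9} = 1.282.
Eliminate σ: μ = (z₂·x₁ − z₁·x₂)/(z₂ − z₁) = (1.282·-0.26 − (-0.4125)·0.062)/1.694 = -0.18.
Then σ = (x₂ − x₁)/(z₂ − z₁) = (0.062 − -0.26)/1.694 = 0.19.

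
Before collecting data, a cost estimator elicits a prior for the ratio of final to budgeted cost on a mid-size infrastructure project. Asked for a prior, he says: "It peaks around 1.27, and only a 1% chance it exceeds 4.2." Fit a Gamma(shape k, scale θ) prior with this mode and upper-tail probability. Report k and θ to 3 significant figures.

Gamma(k,θ) with k>1 has mode (k−1)θ, so θ = 1.27/(k−1).
Need P(X < 4.2) = 0.99 with θ tied to k this way. Start at k = 2, θ = 1.27: P(X<4.2) ≈ 0.842.
Too low — raise k to concentrate. Iterating converges to k ≈ 4.07.
Then θ = 1.27/(4.07−1) ≈ 0.413.

k ≈ 4.07, θ ≈ 0.413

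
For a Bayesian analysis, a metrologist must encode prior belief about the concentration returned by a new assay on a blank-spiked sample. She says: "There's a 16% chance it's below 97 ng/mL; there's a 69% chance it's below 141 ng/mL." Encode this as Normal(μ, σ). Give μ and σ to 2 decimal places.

For Normal(μ,σ), the p-quantile is μ + z_p·σ. Here z_{0.16} = -0.9945, z_{0.69} = 0.4959.
So 97 = μ − 0.9945σ and 141 = μ + 0.4959σ.
Subtracting: σ = (141 − 97)/(0.4959 − (-0.9945)) = 29.52.
Then μ = 97 − (-0.9945)·29.52 = 126.36.

μ = 126.36, σ = 29.52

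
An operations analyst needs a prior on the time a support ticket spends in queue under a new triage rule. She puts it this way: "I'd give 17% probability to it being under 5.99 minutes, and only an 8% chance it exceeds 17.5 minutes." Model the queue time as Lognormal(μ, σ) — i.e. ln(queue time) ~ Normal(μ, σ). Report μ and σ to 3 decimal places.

If T ~ Lognormal(μ,σ) then ln T ~ Normal(μ,σ), so the p-quantile of ln T is μ + z_p·σ.
ln(5.99) = 1.79 and ln(17.5) = 2.862; z_{0.17} = -0.9542, z_{0.92} = 1.405.
σ = (2.862 − 1.79)/(1.405 − (-0.9542)) = 0.454.
μ = 1.79 − (-0.9542)·0.454 = 2.224.

μ ≈ 2.224, σ ≈ 0.454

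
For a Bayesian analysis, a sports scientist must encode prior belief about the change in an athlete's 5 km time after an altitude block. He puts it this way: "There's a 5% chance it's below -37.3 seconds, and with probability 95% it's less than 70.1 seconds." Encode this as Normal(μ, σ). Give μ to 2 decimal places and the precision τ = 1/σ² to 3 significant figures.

μ = 16.40, τ = 0.000938

The p-quantile of Normal(μ,σ) is μ + z_p·σ, with z_{0.05} = -1.645 and z_{0.95} = 1.645.
Eliminate σ: μ = (z₂·x₁ − z₁·x₂)/(z₂ − z₁) = (1.645·-37.3 − (-1.645)·70.1)/3.29 = 16.40.
Then σ = (x₂ − x₁)/(z₂ − z₁) = (70.1 − -37.3)/3.29 = 32.65.
Precision τ = 1/σ² = 1/32.65² = 0.000938.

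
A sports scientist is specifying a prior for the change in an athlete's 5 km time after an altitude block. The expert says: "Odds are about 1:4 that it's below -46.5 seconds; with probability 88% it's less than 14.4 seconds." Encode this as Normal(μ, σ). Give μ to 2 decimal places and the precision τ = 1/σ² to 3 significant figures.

μ = -21.08, τ = 0.0011

For Normal(μ,σ), the p-quantile is μ + z_p·σ. Here z_{0.2} = -0.8416, z_{0.88} = 1.175.
So -46.5 = μ − 0.8416σ and 14.4 = μ + 1.175σ.
Subtracting: σ = (14.4 − -46.5)/(1.175 − (-0.8416)) = 30.20.
Then μ = -46.5 − (-0.8416)·30.20 = -21.08.
Precision τ = 1/σ² = 1/30.2² = 0.0011.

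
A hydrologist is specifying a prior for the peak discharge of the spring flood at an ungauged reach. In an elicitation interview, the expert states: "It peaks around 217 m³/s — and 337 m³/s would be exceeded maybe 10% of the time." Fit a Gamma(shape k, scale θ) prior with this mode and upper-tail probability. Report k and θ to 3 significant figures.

Gamma(k,θ) with k>1 has mode (k−1)θ, so θ = 217/(k−1).
Need P(X < 337) = 0.9 with θ tied to k this way. Start at k = 2, θ = 217: P(X<337) ≈ 0.460.
Too low — raise k to concentrate. Iterating converges to k ≈ 10.7.
Then θ = 217/(10.7−1) ≈ 22.5.

k ≈ 10.7, θ ≈ 22.5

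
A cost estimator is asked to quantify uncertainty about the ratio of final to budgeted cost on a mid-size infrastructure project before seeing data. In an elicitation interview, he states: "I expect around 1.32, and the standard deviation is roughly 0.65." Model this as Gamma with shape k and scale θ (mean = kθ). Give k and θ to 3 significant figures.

For Gamma(k, scale θ): mean = kθ, variance = kθ², so CV = 1/√k.
CV = SD/mean = 0.65/1.32 = 0.4924, hence k = 1/CV² = 4.12.
Then θ = mean/k = 1.32/4.12 = 0.32.

k ≈ 4.12, θ ≈ 0.32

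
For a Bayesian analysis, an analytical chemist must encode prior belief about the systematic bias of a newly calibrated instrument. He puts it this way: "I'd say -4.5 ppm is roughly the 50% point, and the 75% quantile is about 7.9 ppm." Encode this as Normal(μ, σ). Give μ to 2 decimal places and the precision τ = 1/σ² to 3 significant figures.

μ = -4.50, τ = 0.00296

For Normal(μ,σ), the p-quantile is μ + z_p·σ. Here z_{0.5} = 0, z_{0.75} = 0.6745.
So -4.5 = μ + 0σ and 7.9 = μ + 0.6745σ.
Subtracting: σ = (7.9 − -4.5)/(0.6745 − (0)) = 18.38.
Then μ = -4.5 − (0)·18.38 = -4.50.
Precision τ = 1/σ² = 1/18.38² = 0.00296.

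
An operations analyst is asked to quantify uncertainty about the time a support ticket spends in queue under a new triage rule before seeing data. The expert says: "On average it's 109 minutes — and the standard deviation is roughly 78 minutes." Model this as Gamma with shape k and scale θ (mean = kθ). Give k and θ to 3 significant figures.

For Gamma(k, scale θ): mean = kθ, variance = kθ², so CV = 1/√k.
CV = SD/mean = 78/109 = 0.7156, hence k = 1/CV² = 1.95.
Then θ = mean/k = 109/1.95 = 55.8.

k ≈ 1.95, θ ≈ 55.8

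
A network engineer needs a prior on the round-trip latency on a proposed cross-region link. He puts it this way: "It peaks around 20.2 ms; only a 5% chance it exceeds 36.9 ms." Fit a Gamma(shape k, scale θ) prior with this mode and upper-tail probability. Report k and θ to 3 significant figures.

k ≈ 8.67, θ ≈ 2.63

Gamma(k,θ) with k>1 has mode (k−1)θ, so θ = 20.2/(k−1).
Need P(X < 36.9) = 0.95 with θ tied to k this way. Start at k = 2, θ = 20.2: P(X<36.9) ≈ 0.545.
Too low — raise k to concentrate. Iterating converges to k ≈ 8.67.
Then θ = 20.2/(8.67−1) ≈ 2.63.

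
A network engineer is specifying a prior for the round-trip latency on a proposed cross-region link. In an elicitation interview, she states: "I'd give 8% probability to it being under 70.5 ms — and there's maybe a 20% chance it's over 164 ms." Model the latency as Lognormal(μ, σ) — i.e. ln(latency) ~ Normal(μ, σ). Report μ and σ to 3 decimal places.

μ ≈ 4.784, σ ≈ 0.376

If T ~ Lognormal(μ,σ) then ln T ~ Normal(μ,σ), so the p-quantile of ln T is μ + z_p·σ.
ln(70.5) = 4.256 and ln(164) = 5.1; z_{0.08} = -1.405, z_{0.8} = 0.8416.
σ = (5.1 − 4.256)/(0.8416 − (-1.405)) = 0.376.
μ = 4.256 − (-1.405)·0.376 = 4.784.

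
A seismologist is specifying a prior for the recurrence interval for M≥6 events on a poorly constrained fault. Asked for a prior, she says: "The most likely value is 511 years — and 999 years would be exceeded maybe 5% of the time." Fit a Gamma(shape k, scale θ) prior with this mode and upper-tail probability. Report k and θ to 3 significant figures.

Gamma(k,θ) with k>1 has mode (k−1)θ, so θ = 511/(k−1).
Need P(X < 999) = 0.95 with θ tied to k this way. Start at k = 2, θ = 511: P(X<999) ≈ 0.582.
Too low — raise k to concentrate. Iterating converges to k ≈ 7.18.
Then θ = 511/(7.18−1) ≈ 82.7.

k ≈ 7.18, θ ≈ 82.7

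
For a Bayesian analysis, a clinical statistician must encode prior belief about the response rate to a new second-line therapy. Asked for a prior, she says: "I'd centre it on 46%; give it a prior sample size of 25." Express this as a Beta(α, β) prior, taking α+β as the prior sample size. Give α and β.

Under the effective-sample-size interpretation, Beta(α, β) has prior mean α/(α+β) and prior sample size α+β.
So α+β = 25 and α/(α+β) = 0.46, giving α = 0.46·25 = 11.5 and β = 25 − 11.5 = 13.5.

α = 11.5, β = 13.5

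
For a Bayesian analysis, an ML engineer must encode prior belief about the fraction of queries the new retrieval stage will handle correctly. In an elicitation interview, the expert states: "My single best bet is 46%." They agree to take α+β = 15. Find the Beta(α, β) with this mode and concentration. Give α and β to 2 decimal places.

α = 6.98, β = 8.02

For α,β > 1 the Beta mode is (α−1)/(α+β−2). With α+β = 15, the mode is (α−1)/13.
Set (α−1)/13 = 0.46 → α = 1 + 0.46·13 = 6.98.
β = 15 − α = 8.02.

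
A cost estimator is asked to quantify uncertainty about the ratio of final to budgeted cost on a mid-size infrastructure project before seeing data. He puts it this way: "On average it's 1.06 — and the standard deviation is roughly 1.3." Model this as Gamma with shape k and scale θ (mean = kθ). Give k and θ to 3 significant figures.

For Gamma(k, scale θ): mean = kθ, variance = kθ², so CV = 1/√k.
CV = SD/mean = 1.3/1.06 = 1.226, hence k = 1/CV² = 0.665.
Then θ = mean/k = 1.06/0.665 = 1.59.

k ≈ 0.665, θ ≈ 1.59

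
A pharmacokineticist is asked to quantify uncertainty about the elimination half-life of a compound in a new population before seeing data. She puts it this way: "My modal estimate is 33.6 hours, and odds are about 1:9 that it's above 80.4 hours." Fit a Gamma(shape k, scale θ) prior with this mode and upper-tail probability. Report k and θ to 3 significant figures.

Gamma(k,θ) with k>1 has mode (k−1)θ, so θ = 33.6/(k−1).
Need P(X < 80.4) = 0.9 with θ tied to k this way. Start at k = 2, θ = 33.6: P(X<80.4) ≈ 0.690.
Too low — raise k to concentrate. Iterating converges to k ≈ 3.53.
Then θ = 33.6/(3.53−1) ≈ 13.3.

k ≈ 3.53, θ ≈ 13.3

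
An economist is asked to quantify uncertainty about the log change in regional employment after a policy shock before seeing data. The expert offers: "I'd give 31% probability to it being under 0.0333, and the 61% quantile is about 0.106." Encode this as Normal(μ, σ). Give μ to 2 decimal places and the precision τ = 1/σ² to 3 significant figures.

For Normal(μ,σ), the p-quantile is μ + z_p·σ. Here z_{0.31} = -0.4959, z_{0.61} = 0.2793.
So 0.0333 = μ − 0.4959σ and 0.106 = μ + 0.2793σ.
Subtracting: σ = (0.106 − 0.0333)/(0.2793 − (-0.4959)) = 0.09.
Then μ = 0.0333 − (-0.4959)·0.09 = 0.08.
Precision τ = 1/σ² = 1/0.09379² = 114.

μ = 0.08, τ = 114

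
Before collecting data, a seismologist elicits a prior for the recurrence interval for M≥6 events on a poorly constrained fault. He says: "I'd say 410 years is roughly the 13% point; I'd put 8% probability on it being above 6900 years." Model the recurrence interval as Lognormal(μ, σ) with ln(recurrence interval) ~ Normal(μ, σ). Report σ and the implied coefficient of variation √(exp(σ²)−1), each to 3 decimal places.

σ ≈ 1.115, CV ≈ 1.571

If T ~ Lognormal(μ,σ) then ln T ~ Normal(μ,σ), so the p-quantile of ln T is μ + z_p·σ.
ln(410) = 6.016 and ln(6900) = 8.839; z_{0.13} = -1.126, z_{0.92} = 1.405.
σ = (8.839 − 6.016)/(1.405 − (-1.126)) = 1.115.
μ = 6.016 − (-1.126)·1.115 = 7.272.
CV = √(exp(σ²)−1) = √(exp(1.2437)−1) = 1.571.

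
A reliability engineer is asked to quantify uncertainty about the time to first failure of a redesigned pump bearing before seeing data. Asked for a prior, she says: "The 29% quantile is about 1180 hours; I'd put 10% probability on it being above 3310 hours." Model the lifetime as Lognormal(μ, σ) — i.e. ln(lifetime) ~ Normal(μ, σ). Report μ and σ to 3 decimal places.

If T ~ Lognormal(μ,σ) then ln T ~ Normal(μ,σ), so the p-quantile of ln T is μ + z_p·σ.
ln(1180) = 7.073 and ln(3310) = 8.105; z_{0.29} = -0.5534, z_{0.9} = 1.282.
σ = (8.105 − 7.073)/(1.282 − (-0.5534)) = 0.562.
μ = 7.073 − (-0.5534)·0.562 = 7.384.

μ ≈ 7.384, σ ≈ 0.562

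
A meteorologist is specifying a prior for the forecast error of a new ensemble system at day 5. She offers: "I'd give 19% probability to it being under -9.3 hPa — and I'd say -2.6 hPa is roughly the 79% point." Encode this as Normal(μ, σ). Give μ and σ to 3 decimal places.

For Normal(μ,σ), the p-quantile is μ + z_p·σ. Here z_{0.19} = -0.8779, z_{0.79} = 0.8064.
So -9.3 = μ − 0.8779σ and -2.6 = μ + 0.8064σ.
Subtracting: σ = (-2.6 − -9.3)/(0.8064 − (-0.8779)) = 3.978.
Then μ = -9.3 − (-0.8779)·3.978 = -5.808.

μ = -5.808, σ = 3.978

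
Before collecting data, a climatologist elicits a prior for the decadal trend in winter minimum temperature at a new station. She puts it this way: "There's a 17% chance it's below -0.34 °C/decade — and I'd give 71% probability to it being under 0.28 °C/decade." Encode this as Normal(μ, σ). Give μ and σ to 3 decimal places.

The p-quantile of Normal(μ,σ) is μ + z_p·σ, with z_{0.17} = -0.9542 and z_{0.71} = 0.5534.
Eliminate σ: μ = (z₂·x₁ − z₁·x₂)/(z₂ − z₁) = (0.5534·-0.34 − (-0.9542)·0.28)/1.508 = 0.052.
Then σ = (x₂ − x₁)/(z₂ − z₁) = (0.28 − -0.34)/1.508 = 0.411.

μ = 0.052, σ = 0.411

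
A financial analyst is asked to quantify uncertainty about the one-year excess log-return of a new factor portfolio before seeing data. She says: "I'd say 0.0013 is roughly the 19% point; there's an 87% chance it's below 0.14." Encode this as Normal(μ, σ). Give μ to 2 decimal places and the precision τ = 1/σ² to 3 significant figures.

μ = 0.06, τ = 209

For Normal(μ,σ), the p-quantile is μ + z_p·σ. Here z_{0.19} = -0.8779, z_{0.87} = 1.126.
So 0.0013 = μ − 0.8779σ and 0.14 = μ + 1.126σ.
Subtracting: σ = (0.14 − 0.0013)/(1.126 − (-0.8779)) = 0.07.
Then μ = 0.0013 − (-0.8779)·0.07 = 0.06.
Precision τ = 1/σ² = 1/0.0692² = 209.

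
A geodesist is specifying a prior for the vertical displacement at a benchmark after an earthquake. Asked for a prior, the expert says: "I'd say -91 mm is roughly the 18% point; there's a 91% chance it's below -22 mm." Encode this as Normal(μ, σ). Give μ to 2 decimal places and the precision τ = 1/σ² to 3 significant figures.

The p-quantile of Normal(μ,σ) is μ + z_p·σ, with z_{0.18} = -0.9154 and z_{0.91} = 1.341.
Eliminate σ: μ = (z₂·x₁ − z₁·x₂)/(z₂ − z₁) = (1.341·-91 − (-0.9154)·-22)/2.256 = -63.00.
Then σ = (x₂ − x₁)/(z₂ − z₁) = (-22 − -91)/2.256 = 30.58.
Precision τ = 1/σ² = 1/30.58² = 0.00107.

μ = -63.00, τ = 0.00107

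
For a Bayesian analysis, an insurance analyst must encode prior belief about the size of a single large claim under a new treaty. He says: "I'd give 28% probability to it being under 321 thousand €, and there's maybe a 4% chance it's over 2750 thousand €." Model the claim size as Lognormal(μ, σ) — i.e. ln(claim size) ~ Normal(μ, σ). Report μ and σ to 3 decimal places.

If T ~ Lognormal(μ,σ) then ln T ~ Normal(μ,σ), so the p-quantile of ln T is μ + z_p·σ.
ln(321) = 5.771 and ln(2750) = 7.919; z_{0.28} = -0.5828, z_{0.96} = 1.751.
σ = (7.919 − 5.771)/(1.751 − (-0.5828)) = 0.920.
μ = 5.771 − (-0.5828)·0.920 = 6.308.

μ ≈ 6.308, σ ≈ 0.920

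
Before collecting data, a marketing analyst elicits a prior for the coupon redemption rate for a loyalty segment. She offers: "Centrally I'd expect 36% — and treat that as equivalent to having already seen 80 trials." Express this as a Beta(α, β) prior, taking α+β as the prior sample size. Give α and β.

Under the effective-sample-size interpretation, Beta(α, β) has prior mean α/(α+β) and prior sample size α+β.
So α+β = 80 and α/(α+β) = 0.36, giving α = 0.36·80 = 28.8 and β = 80 − 28.8 = 51.2.

α = 28.8, β = 51.2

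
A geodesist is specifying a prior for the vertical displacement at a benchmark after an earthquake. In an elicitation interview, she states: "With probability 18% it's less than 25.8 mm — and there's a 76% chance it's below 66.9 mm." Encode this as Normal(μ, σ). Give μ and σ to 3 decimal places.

The p-quantile of Normal(μ,σ) is μ + z_p·σ, with z_{0.18} = -0.9154 and z_{0.76} = 0.7063.
Eliminate σ: μ = (z₂·x₁ − z₁·x₂)/(z₂ − z₁) = (0.7063·25.8 − (-0.9154)·66.9)/1.622 = 48.999.
Then σ = (x₂ − x₁)/(z₂ − z₁) = (66.9 − 25.8)/1.622 = 25.344.

μ = 48.999, σ = 25.344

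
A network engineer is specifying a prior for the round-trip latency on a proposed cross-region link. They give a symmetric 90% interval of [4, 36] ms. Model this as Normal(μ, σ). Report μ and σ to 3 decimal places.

μ = 20.000, σ = 9.727

A symmetric 90% interval runs μ ± z·σ with z = 1.645.
Half-width = 16, so σ = 16/1.645 = 9.727.
μ is the interval midpoint, 20.000.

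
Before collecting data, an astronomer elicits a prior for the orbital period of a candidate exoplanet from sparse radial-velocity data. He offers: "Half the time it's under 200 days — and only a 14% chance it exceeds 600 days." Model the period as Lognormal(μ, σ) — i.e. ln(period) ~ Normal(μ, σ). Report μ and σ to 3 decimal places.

μ ≈ 5.298, σ ≈ 1.017

If T ~ Lognormal(μ,σ) then ln T ~ Normal(μ,σ), so the p-quantile of ln T is μ + z_p·σ.
ln(200) = 5.298 and ln(600) = 6.397; z_{0.5} = 0, z_{0.86} = 1.08.
σ = (6.397 − 5.298)/(1.08 − (0)) = 1.017.
μ = 5.298 − (0)·1.017 = 5.298.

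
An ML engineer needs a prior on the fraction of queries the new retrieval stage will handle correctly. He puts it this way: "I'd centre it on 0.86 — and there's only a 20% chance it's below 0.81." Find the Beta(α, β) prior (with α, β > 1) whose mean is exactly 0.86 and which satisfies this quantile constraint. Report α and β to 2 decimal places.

With mean 0.86 fixed, write α = 0.86s, β = 0.14s where s = α+β.
Need P(θ < 0.81) = 0.2 under Beta(0.86s, 0.14s). Normal approximation: (q−m)/√(m(1−m)/s) ≈ z_{0.2} = -0.842, so s ≈ 0.86·0.14·(-0.842)²/(0.81−0.86)² = 34.1.
At s = 34.1: P(θ<0.81) ≈ 0.188. Adjusting to match 0.2 gives s ≈ 29.83.
So α = 0.86·29.83 ≈ 25.66, β = 0.14·29.83 ≈ 4.18.

α ≈ 25.66, β ≈ 4.18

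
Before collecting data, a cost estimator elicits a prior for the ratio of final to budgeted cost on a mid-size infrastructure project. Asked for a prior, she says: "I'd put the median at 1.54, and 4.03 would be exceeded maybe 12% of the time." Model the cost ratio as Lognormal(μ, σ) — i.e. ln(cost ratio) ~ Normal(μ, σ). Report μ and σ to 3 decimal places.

μ ≈ 0.432, σ ≈ 0.819

If T ~ Lognormal(μ,σ) then ln T ~ Normal(μ,σ), so the p-quantile of ln T is μ + z_p·σ.
ln(1.54) = 0.4318 and ln(4.03) = 1.394; z_{0.5} = 0, z_{0.88} = 1.175.
σ = (1.394 − 0.4318)/(1.175 − (0)) = 0.819.
μ = 0.4318 − (0)·0.819 = 0.432.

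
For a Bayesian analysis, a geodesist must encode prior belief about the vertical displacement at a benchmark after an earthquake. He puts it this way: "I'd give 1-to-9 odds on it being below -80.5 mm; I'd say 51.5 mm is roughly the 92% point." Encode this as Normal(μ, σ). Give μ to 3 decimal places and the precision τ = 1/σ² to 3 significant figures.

μ = -17.534, τ = 0.000414

For Normal(μ,σ), the p-quantile is μ + z_p·σ. Here z_{0.1} = -1.282, z_{0.92} = 1.405.
So -80.5 = μ − 1.282σ and 51.5 = μ + 1.405σ.
Subtracting: σ = (51.5 − -80.5)/(1.405 − (-1.282)) = 49.132.
Then μ = -80.5 − (-1.282)·49.132 = -17.534.
Precision τ = 1/σ² = 1/49.13² = 0.000414.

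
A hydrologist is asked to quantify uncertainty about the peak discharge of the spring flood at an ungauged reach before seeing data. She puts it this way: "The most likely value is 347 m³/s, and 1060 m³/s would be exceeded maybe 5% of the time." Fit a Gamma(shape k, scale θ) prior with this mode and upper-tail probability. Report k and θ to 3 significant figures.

k ≈ 3.12, θ ≈ 164

Gamma(k,θ) with k>1 has mode (k−1)θ, so θ = 347/(k−1).
Need P(X < 1060) = 0.95 with θ tied to k this way. Start at k = 2, θ = 347: P(X<1060) ≈ 0.809.
Too low — raise k to concentrate. Iterating converges to k ≈ 3.12.
Then θ = 347/(3.12−1) ≈ 164.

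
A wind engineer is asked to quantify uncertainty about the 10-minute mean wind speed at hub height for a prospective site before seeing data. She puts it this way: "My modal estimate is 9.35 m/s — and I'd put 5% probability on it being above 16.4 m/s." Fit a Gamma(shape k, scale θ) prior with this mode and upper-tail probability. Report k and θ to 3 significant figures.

Gamma(k,θ) with k>1 has mode (k−1)θ, so θ = 9.35/(k−1).
Need P(X < 16.4) = 0.95 with θ tied to k this way. Start at k = 2, θ = 9.35: P(X<16.4) ≈ 0.523.
Too low — raise k to concentrate. Iterating converges to k ≈ 9.83.
Then θ = 9.35/(9.83−1) ≈ 1.06.

k ≈ 9.83, θ ≈ 1.06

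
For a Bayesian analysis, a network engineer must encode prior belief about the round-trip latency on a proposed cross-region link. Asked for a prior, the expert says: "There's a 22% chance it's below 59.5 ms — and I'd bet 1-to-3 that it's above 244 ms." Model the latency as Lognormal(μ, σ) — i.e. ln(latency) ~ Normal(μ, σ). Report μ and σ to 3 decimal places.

μ ≈ 4.839, σ ≈ 0.975

If T ~ Lognormal(μ,σ) then ln T ~ Normal(μ,σ), so the p-quantile of ln T is μ + z_p·σ.
ln(59.5) = 4.086 and ln(244) = 5.497; z_{0.22} = -0.7722, z_{0.75} = 0.6745.
σ = (5.497 − 4.086)/(0.6745 − (-0.7722)) = 0.975.
μ = 4.086 − (-0.7722)·0.975 = 4.839.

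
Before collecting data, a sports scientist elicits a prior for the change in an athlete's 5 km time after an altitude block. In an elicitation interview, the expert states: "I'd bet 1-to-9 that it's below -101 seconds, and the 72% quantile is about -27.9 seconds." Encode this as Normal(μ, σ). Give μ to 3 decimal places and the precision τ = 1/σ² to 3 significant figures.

For Normal(μ,σ), the p-quantile is μ + z_p·σ. Here z_{0.1} = -1.282, z_{0.72} = 0.5828.
So -101 = μ − 1.282σ and -27.9 = μ + 0.5828σ.
Subtracting: σ = (-27.9 − -101)/(0.5828 − (-1.282)) = 39.208.
Then μ = -101 − (-1.282)·39.208 = -50.752.
Precision τ = 1/σ² = 1/39.21² = 0.00065.

μ = -50.752, τ = 0.00065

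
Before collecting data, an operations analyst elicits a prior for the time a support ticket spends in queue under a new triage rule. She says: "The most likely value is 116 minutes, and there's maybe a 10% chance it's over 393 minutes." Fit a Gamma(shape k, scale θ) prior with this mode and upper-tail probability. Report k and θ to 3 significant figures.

k ≈ 2.26, θ ≈ 91.9

Gamma(k,θ) with k>1 has mode (k−1)θ, so θ = 116/(k−1).
Need P(X < 393) = 0.9 with θ tied to k this way. Start at k = 2, θ = 116: P(X<393) ≈ 0.852.
Too low — raise k to concentrate. Iterating converges to k ≈ 2.26.
Then θ = 116/(2.26−1) ≈ 91.9.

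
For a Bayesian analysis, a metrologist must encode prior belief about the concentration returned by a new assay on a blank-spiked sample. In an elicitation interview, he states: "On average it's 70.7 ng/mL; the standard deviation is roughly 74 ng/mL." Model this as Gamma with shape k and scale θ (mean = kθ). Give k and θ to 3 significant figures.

k ≈ 0.913, θ ≈ 77.5

For Gamma(k, scale θ): mean = kθ, variance = kθ², so CV = 1/√k.
CV = SD/mean = 74/70.7 = 1.047, hence k = 1/CV² = 0.913.
Then θ = mean/k = 70.7/0.913 = 77.5.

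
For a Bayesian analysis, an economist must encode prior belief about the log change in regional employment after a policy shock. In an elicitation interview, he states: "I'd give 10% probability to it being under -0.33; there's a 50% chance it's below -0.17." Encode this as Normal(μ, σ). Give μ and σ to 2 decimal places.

For Normal(μ,σ), the p-quantile is μ + z_p·σ. Here z_{0.1} = -1.282, z_{0.5} = 0.
So -0.33 = μ − 1.282σ and -0.17 = μ + 0σ.
Subtracting: σ = (-0.17 − -0.33)/(0 − (-1.282)) = 0.12.
Then μ = -0.33 − (-1.282)·0.12 = -0.17.

μ = -0.17, σ = 0.12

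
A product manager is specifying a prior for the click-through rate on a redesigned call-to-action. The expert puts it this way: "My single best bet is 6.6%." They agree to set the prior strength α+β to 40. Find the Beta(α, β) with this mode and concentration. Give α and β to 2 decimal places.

α = 3.51, β = 36.49

For α,β > 1 the Beta mode is (α−1)/(α+β−2). With α+β = 40, the mode is (α−1)/38.
Set (α−1)/38 = 0.066 → α = 1 + 0.066·38 = 3.51.
β = 40 − α = 36.49.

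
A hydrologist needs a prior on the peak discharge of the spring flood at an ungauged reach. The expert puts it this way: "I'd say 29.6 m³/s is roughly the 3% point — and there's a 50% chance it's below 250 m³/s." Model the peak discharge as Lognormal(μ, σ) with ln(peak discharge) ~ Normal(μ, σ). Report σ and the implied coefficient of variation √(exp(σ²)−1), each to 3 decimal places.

If T ~ Lognormal(μ,σ) then ln T ~ Normal(μ,σ), so the p-quantile of ln T is μ + z_p·σ.
ln(29.6) = 3.388 and ln(250) = 5.521; z_{0.03} = -1.881, z_{0.5} = 0.
σ = (5.521 − 3.388)/(0 − (-1.881)) = 1.134.
μ = 3.388 − (-1.881)·1.134 = 5.521.
CV = √(exp(σ²)−1) = √(exp(1.2870)−1) = 1.619.

σ ≈ 1.134, CV ≈ 1.619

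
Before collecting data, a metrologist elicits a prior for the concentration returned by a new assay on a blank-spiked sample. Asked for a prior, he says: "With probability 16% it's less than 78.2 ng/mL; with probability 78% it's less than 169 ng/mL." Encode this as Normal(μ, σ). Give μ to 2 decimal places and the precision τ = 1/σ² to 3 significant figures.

For Normal(μ,σ), the p-quantile is μ + z_p·σ. Here z_{0.16} = -0.9945, z_{0.78} = 0.7722.
So 78.2 = μ − 0.9945σ and 169 = μ + 0.7722σ.
Subtracting: σ = (169 − 78.2)/(0.7722 − (-0.9945)) = 51.40.
Then μ = 78.2 − (-0.9945)·51.40 = 129.31.
Precision τ = 1/σ² = 1/51.4² = 0.000379.

μ = 129.31, τ = 0.000379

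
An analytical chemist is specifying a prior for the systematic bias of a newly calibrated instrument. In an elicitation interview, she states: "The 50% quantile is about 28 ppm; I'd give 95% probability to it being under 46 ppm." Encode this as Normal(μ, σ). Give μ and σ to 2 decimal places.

μ = 28.00, σ = 10.94

The p-quantile of Normal(μ,σ) is μ + z_p·σ, with z_{0.5} = 0 and z_{0.95} = 1.645.
Eliminate σ: μ = (z₂·x₁ − z₁·x₂)/(z₂ − z₁) = (1.645·28 − (0)·46)/1.645 = 28.00.
Then σ = (x₂ − x₁)/(z₂ − z₁) = (46 − 28)/1.645 = 10.94.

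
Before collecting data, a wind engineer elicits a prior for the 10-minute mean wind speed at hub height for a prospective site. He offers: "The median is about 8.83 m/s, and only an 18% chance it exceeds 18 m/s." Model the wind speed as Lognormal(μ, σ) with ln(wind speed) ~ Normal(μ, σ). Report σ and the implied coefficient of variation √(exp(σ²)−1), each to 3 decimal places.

σ ≈ 0.778, CV ≈ 0.912

If T ~ Lognormal(μ,σ) then ln T ~ Normal(μ,σ), so the p-quantile of ln T is μ + z_p·σ.
ln(8.83) = 2.178 and ln(18) = 2.89; z_{0.5} = 0, z_{0.82} = 0.9154.
σ = (2.89 − 2.178)/(0.9154 − (0)) = 0.778.
μ = 2.178 − (0)·0.778 = 2.178.
CV = √(exp(σ²)−1) = √(exp(0.6054)−1) = 0.912.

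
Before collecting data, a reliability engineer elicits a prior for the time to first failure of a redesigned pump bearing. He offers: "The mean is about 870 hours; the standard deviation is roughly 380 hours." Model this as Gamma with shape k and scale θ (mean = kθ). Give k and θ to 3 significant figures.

For Gamma(k, scale θ): mean = kθ, variance = kθ², so CV = 1/√k.
CV = SD/mean = 380/870 = 0.4368, hence k = 1/CV² = 5.24.
Then θ = mean/k = 870/5.24 = 166.

k ≈ 5.24, θ ≈ 166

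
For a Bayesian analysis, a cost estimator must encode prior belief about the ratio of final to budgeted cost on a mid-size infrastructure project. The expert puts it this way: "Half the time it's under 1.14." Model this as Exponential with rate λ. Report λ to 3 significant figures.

λ ≈ 0.608

Exponential median = ln 2 / λ, so λ = ln 2 / 1.14 = 0.608.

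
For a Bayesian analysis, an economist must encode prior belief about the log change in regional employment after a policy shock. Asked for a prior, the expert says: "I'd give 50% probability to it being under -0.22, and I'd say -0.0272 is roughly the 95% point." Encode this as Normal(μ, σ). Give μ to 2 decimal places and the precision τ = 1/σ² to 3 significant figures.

The p-quantile of Normal(μ,σ) is μ + z_p·σ, with z_{0.5} = 0 and z_{0.95} = 1.645.
Eliminate σ: μ = (z₂·x₁ − z₁·x₂)/(z₂ − z₁) = (1.645·-0.22 − (0)·-0.0272)/1.645 = -0.22.
Then σ = (x₂ − x₁)/(z₂ − z₁) = (-0.0272 − -0.22)/1.645 = 0.12.
Precision τ = 1/σ² = 1/0.1172² = 72.8.

μ = -0.22, τ = 72.8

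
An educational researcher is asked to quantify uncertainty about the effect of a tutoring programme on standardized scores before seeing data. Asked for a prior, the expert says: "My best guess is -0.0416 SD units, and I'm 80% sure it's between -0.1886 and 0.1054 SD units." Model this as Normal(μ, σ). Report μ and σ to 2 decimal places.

A symmetric 80% interval runs μ ± z·σ with z = 1.282.
Half-width = 0.147, so σ = 0.147/1.282 = 0.11.
μ is the stated best guess, -0.04.

μ = -0.04, σ = 0.11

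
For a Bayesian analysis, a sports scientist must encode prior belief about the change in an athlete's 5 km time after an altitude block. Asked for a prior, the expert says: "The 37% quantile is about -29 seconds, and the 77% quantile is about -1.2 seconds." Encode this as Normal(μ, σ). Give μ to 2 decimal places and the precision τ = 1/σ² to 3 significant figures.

The p-quantile of Normal(μ,σ) is μ + z_p·σ, with z_{0.37} = -0.3319 and z_{0.77} = 0.7388.
Eliminate σ: μ = (z₂·x₁ − z₁·x₂)/(z₂ − z₁) = (0.7388·-29 − (-0.3319)·-1.2)/1.071 = -20.38.
Then σ = (x₂ − x₁)/(z₂ − z₁) = (-1.2 − -29)/1.071 = 25.96.
Precision τ = 1/σ² = 1/25.96² = 0.00148.

μ = -20.38, τ = 0.00148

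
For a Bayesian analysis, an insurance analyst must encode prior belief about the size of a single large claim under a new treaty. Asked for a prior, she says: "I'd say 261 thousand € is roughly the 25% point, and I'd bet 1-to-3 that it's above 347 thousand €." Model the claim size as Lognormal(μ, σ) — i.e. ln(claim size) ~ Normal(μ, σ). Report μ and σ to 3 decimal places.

μ ≈ 5.707, σ ≈ 0.211

If T ~ Lognormal(μ,σ) then ln T ~ Normal(μ,σ), so the p-quantile of ln T is μ + z_p·σ.
ln(261) = 5.565 and ln(347) = 5.849; z_{0.25} = -0.6745, z_{0.75} = 0.6745.
σ = (5.849 − 5.565)/(0.6745 − (-0.6745)) = 0.211.
μ = 5.565 − (-0.6745)·0.211 = 5.707.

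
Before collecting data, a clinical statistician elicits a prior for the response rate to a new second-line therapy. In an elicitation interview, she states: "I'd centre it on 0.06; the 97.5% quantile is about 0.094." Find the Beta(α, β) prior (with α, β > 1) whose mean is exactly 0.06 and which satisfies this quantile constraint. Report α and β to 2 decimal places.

α ≈ 13.84, β ≈ 216.77

With mean 0.06 fixed, write α = 0.06s, β = 0.94s where s = α+β.
Need P(θ < 0.094) = 0.975 under Beta(0.06s, 0.94s). Normal approximation: (q−m)/√(m(1−m)/s) ≈ z_{0.975} = 1.96, so s ≈ 0.06·0.94·(1.96)²/(0.094−0.06)² = 187.4.
At s = 187.4: P(θ<0.094) ≈ 0.963. Adjusting to match 0.975 gives s ≈ 230.60.
So α = 0.06·230.60 ≈ 13.84, β = 0.94·230.60 ≈ 216.77.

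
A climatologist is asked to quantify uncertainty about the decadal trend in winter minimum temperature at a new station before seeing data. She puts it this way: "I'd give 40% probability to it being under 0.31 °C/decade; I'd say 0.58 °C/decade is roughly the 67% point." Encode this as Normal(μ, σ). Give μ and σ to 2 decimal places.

μ = 0.41, σ = 0.39

For Normal(μ,σ), the p-quantile is μ + z_p·σ. Here z_{0.4} = -0.2533, z_{0.67} = 0.4399.
So 0.31 = μ − 0.2533σ and 0.58 = μ + 0.4399σ.
Subtracting: σ = (0.58 − 0.31)/(0.4399 − (-0.2533)) = 0.39.
Then μ = 0.31 − (-0.2533)·0.39 = 0.41.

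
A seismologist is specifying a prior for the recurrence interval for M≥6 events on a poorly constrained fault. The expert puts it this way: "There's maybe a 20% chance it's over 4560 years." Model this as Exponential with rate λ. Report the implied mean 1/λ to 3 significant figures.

P(T > 4560.0) = e^(−λ·4560.0) = 0.2, so λ = −ln(0.2)/4560.0 = 0.000353.
Mean = 1/λ = 2830 years.

mean ≈ 2830 years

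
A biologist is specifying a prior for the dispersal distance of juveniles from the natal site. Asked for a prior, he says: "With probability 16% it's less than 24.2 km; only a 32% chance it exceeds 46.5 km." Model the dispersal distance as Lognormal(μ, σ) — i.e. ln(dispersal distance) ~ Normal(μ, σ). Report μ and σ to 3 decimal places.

μ ≈ 3.631, σ ≈ 0.447

If T ~ Lognormal(μ,σ) then ln T ~ Normal(μ,σ), so the p-quantile of ln T is μ + z_p·σ.
ln(24.2) = 3.186 and ln(46.5) = 3.839; z_{0.16} = -0.9945, z_{0.68} = 0.4677.
σ = (3.839 − 3.186)/(0.4677 − (-0.9945)) = 0.447.
μ = 3.186 − (-0.9945)·0.447 = 3.631.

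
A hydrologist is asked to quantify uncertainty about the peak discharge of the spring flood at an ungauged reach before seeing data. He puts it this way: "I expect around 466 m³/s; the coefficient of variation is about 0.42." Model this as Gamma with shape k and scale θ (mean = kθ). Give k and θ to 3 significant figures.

k ≈ 5.67, θ ≈ 82.2

For Gamma(k, scale θ): mean = kθ, variance = kθ², so CV = 1/√k.
CV = 0.42, hence k = 1/CV² = 5.67.
Then θ = mean/k = 466/5.67 = 82.2.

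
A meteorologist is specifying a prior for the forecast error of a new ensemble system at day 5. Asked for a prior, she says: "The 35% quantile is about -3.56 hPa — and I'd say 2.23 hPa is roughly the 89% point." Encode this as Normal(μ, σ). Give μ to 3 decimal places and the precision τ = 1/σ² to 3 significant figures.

The p-quantile of Normal(μ,σ) is μ + z_p·σ, with z_{0.35} = -0.3853 and z_{0.89} = 1.227.
Eliminate σ: μ = (z₂·x₁ − z₁·x₂)/(z₂ − z₁) = (1.227·-3.56 − (-0.3853)·2.23)/1.612 = -2.176.
Then σ = (x₂ − x₁)/(z₂ − z₁) = (2.23 − -3.56)/1.612 = 3.592.
Precision τ = 1/σ² = 1/3.592² = 0.0775.

μ = -2.176, τ = 0.0775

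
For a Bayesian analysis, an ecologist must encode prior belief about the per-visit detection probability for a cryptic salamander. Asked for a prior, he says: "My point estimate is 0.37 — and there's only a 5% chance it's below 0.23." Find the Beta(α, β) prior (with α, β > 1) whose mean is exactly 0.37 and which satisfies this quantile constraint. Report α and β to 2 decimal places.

α ≈ 10.72, β ≈ 18.25

With mean 0.37 fixed, write α = 0.37s, β = 0.63s where s = α+β.
Need P(θ < 0.23) = 0.05 under Beta(0.37s, 0.63s). Normal approximation: (q−m)/√(m(1−m)/s) ≈ z_{0.05} = -1.64, so s ≈ 0.37·0.63·(-1.64)²/(0.23−0.37)² = 32.2.
At s = 32.2: P(θ<0.23) ≈ 0.041. Adjusting to match 0.05 gives s ≈ 28.96.
So α = 0.37·28.96 ≈ 10.72, β = 0.63·28.96 ≈ 18.25.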